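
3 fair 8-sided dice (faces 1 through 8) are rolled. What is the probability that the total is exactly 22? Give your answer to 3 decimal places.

There are 8^3 = 512 equally likely outcomes.
The number of ordered 3-tuples from {1,…,8} summing to 22 is 6.
P(sum = 22) = 6/512 = 3/256 ≈ 0.012.

0.012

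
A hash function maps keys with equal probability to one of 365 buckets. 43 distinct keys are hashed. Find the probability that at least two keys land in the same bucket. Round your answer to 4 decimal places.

It's easier to compute the probability that all 43 are distinct.
P(all distinct) = 365/365 · 364/365 · ··· · 323/365 ≈ 0.0761.
So the probability of at least one match is 1 − 0.0761 = 0.9239.

0.9239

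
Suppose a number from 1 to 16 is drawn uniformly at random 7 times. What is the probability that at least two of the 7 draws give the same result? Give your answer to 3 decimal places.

0.785

P(all 7 different) = 16/16 · 15/16 · ··· · 10/16 ≈ 0.215.
P(at least two equal) = 1 − 0.215 = 0.785.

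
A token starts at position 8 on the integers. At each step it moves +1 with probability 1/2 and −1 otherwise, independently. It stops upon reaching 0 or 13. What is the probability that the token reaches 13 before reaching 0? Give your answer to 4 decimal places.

0.6154

With a fair step, P(i) = ½P(i−1) + ½P(i+1) with P(0)=0, P(13)=1 has the linear solution P(i) = i/13.
P(8) = 8/13 ≈ 0.6154.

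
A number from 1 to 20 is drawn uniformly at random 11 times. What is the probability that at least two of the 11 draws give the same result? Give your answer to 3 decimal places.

0.967

P(all 11 different) = 20/20 · 19/20 · ··· · 10/20 ≈ 0.033.
P(at least two equal) = 1 − 0.033 = 0.967.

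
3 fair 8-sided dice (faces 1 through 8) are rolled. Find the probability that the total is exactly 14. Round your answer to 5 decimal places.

There are 8^3 = 512 equally likely outcomes.
The number of ordered 3-tuples from {1,…,8} summing to 14 is 48.
P(sum = 14) = 48/512 = 3/32 ≈ 0.09375.

0.09375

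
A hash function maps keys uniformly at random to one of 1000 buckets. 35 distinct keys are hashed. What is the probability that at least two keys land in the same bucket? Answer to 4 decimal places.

It's easier to compute the probability that all 35 are distinct.
P(all distinct) = 1000/1000 · 999/1000 · ··· · 966/1000 ≈ 0.5477.
So the probability of at least one match is 1 − 0.5477 = 0.4523.

0.4523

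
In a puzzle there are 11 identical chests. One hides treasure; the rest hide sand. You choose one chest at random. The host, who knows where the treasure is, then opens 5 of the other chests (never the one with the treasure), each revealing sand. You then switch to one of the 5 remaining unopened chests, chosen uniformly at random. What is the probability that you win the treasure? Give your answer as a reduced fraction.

2/11

Your original chest holds the treasure with probability 1/11, so the other 10 collectively hold it with probability 10/11.
The host can always find 5 empty chests to open, so the reveals don't change that 10/11; it is now spread over the 5 remaining unopened chests.
P(win by switching) = (10/11) · (1/5) = 2/11.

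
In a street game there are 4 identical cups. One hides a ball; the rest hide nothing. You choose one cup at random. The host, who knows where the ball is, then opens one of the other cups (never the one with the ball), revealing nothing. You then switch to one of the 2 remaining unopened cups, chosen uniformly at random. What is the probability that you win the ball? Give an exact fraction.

3/8

Your original cup holds the ball with probability 1/4, so the other 3 collectively hold it with probability 3/4.
The host can always find an empty cup to open, so this doesn't change that 3/4; it is now spread over the 2 remaining unopened cups.
P(win by switching) = (3/4) · (1/2) = 3/8.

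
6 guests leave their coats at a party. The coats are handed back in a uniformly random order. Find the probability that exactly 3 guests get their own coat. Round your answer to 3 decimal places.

0.056

Choose which 3 of the 6 are fixed: C(6,3) = 20 ways.
The remaining 3 must have no fixed point: D(3) = 2.
P = 20·2/720 = 1/18 ≈ 0.056.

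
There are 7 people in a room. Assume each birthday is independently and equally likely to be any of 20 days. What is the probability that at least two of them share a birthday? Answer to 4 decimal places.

It's easier to compute the probability that all 7 are distinct.
P(all distinct) = 20/20 · 19/20 · ··· · 14/20 ≈ 0.3052.
So the probability of at least one match is 1 − 0.3052 = 0.6948.

0.6948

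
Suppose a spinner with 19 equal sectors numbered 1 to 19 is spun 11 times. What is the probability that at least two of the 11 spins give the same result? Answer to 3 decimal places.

P(all 11 different) = 19/19 · 18/19 · ··· · 9/19 ≈ 0.026.
P(at least two equal) = 1 − 0.026 = 0.974.

0.974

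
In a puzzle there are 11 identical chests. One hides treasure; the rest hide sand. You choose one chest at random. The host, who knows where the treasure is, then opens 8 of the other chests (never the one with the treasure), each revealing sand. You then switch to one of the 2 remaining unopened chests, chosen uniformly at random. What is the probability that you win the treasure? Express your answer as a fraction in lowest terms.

Your original chest holds the treasure with probability 1/11, so the other 10 collectively hold it with probability 10/11.
The host can always find 8 empty chests to open, so the reveals don't change that 10/11; it is now spread over the 2 remaining unopened chests.
P(win by switching) = (10/11) · (1/2) = 5/11.

5/11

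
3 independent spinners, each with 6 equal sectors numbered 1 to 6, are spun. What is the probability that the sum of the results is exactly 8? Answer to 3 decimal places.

0.097

There are 6^3 = 216 equally likely outcomes.
The number of ordered 3-tuples from {1,…,6} summing to 8 is 21.
P(sum = 8) = 21/216 = 7/72 ≈ 0.097.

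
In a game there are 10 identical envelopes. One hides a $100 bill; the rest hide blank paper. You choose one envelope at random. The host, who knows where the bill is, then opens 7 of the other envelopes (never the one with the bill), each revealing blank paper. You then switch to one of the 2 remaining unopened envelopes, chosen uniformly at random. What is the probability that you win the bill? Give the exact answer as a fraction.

Your original envelope holds the bill with probability 1/10, so the other 9 collectively hold it with probability 9/10.
The host can always find 7 empty envelopes to open, so the reveals don't change that 9/10; it is now spread over the 2 remaining unopened envelopes.
P(win by switching) = (9/10) · (1/2) = 9/20.

9/20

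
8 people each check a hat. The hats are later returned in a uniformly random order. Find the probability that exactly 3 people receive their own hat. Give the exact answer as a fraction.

Choose which 3 of the 8 are fixed: C(8,3) = 56 ways.
The remaining 5 must have no fixed point: D(5) = 44.
P = 56·44/40320 = 11/180.

11/180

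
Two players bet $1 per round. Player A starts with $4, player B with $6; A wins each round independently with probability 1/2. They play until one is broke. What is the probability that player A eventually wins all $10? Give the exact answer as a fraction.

2/5

With a fair step, P(i) = ½P(i−1) + ½P(i+1) with P(0)=0, P(10)=1 has the linear solution P(i) = i/10.
P(4) = 4/10 = 2/5.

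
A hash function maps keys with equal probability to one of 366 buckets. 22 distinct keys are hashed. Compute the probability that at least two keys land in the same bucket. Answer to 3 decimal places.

It's easier to compute the probability that all 22 are distinct.
P(all distinct) = 366/366 · 365/366 · ··· · 345/366 ≈ 0.525.
So the probability of at least one match is 1 − 0.525 = 0.475.

0.475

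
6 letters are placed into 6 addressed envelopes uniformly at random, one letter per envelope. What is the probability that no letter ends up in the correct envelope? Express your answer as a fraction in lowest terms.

53/144

This is the derangement probability: permutations of 6 with no fixed point.
D(6) = 6! · (1 − 1/1! + 1/2! − ··· + (−1)^6/6!) = 265.
P = 265/720 = 53/144.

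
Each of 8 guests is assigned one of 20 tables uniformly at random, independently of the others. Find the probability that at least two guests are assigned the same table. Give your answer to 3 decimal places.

0.802

It's easier to compute the probability that all 8 are distinct.
P(all distinct) = 20/20 · 19/20 · ··· · 13/20 ≈ 0.198.
So the probability of at least one match is 1 − 0.198 = 0.802.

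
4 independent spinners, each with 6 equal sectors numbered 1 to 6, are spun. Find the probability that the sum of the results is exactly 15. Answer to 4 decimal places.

There are 6^4 = 1296 equally likely outcomes.
The number of ordered 4-tuples from {1,…,6} summing to 15 is 140.
P(sum = 15) = 140/1296 = 35/324 ≈ 0.1080.

0.1080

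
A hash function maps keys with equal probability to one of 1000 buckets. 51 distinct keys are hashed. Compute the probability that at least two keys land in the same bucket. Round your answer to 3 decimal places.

0.727

It's easier to compute the probability that all 51 are distinct.
P(all distinct) = 1000/1000 · 999/1000 · ··· · 950/1000 ≈ 0.273.
So the probability of at least one match is 1 − 0.273 = 0.727.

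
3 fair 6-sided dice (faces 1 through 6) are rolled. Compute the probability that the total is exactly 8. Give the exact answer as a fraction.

There are 6^3 = 216 equally likely outcomes.
The number of ordered 3-tuples from {1,…,6} summing to 8 is 21.
P(sum = 8) = 21/216 = 7/72.

7/72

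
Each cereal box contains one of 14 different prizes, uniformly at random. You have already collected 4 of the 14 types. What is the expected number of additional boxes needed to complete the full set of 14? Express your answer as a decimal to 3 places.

Starting from 4 distinct types, each trial gives a new one with probability (14−i)/14 when i types are held, so the wait for the next new type is 14/(14−i).
E = 14/10 + 14/9 + 14/8 + 14/7 + 14/6 + 14/5 + 14/4 + 14/3 + 14/2 + 14/1 = 7381/180 ≈ 41.006.

41.006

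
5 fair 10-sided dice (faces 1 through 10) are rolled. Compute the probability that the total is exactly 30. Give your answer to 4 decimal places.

There are 10^5 = 100000 equally likely outcomes.
The number of ordered 5-tuples from {1,…,10} summing to 30 is 5631.
P(sum = 30) = 5631/100000 ≈ 0.0563.

0.0563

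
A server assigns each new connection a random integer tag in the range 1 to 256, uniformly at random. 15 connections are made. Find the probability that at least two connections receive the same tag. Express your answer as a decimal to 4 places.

It's easier to compute the probability that all 15 are distinct.
P(all distinct) = 256/256 · 255/256 · ··· · 242/256 ≈ 0.6583.
So the probability of at least one match is 1 − 0.6583 = 0.3417.

0.3417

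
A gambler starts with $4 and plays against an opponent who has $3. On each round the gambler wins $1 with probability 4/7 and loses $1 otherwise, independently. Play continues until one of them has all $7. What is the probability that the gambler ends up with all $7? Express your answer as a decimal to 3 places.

0.789

Let r = q/p = (3/7)/(4/7) = 3/4. The recurrence P(i) = p·P(i+1) + q·P(i−1) with P(0)=0, P(7)=1 gives P(i) = (1 − r^i)/(1 − r^7).
P(4) = (1 − (3/4)^4) / (1 − (3/4)^7) = 11200/14197 ≈ 0.789.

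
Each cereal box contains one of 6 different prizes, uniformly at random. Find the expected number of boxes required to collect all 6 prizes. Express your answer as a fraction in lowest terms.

147/10

After i distinct types are collected, each trial gives a new one with probability (6−i)/6, so the expected wait for the next new type is 6/(6−i).
E = 6/6 + 6/5 + 6/4 + 6/3 + 6/2 + 6/1 = 147/10.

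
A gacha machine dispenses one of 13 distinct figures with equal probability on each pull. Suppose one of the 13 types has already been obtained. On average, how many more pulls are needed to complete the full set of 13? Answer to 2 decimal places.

40.34

Starting from 1 distinct type, each trial gives a new one with probability (13−i)/13 when i types are held, so the wait for the next new type is 13/(13−i).
E = 13/12 + 13/11 + 13/10 + 13/9 + 13/8 + 13/7 + 13/6 + 13/5 + 13/4 + 13/3 + 13/2 + 13/1 = 1118273/27720 ≈ 40.34.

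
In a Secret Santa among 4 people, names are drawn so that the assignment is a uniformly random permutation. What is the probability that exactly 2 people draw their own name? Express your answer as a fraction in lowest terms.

Choose which 2 of the 4 are fixed: C(4,2) = 6 ways.
The remaining 2 must have no fixed point: D(2) = 1.
P = 6·1/24 = 1/4.

1/4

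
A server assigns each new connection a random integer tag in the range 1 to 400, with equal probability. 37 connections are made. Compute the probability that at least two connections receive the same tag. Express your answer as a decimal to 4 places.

0.8206

It's easier to compute the probability that all 37 are distinct.
P(all distinct) = 400/400 · 399/400 · ··· · 364/400 ≈ 0.1794.
So the probability of at least one match is 1 − 0.1794 = 0.8206.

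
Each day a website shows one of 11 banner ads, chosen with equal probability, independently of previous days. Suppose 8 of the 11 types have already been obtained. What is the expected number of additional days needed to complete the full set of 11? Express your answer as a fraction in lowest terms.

121/6

Starting from 8 distinct types, each trial gives a new one with probability (11−i)/11 when i types are held, so the wait for the next new type is 11/(11−i).
E = 11/3 + 11/2 + 11/1 = 121/6.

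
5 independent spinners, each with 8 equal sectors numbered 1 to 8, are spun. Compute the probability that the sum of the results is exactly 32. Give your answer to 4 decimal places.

0.0150

There are 8^5 = 32768 equally likely outcomes.
The number of ordered 5-tuples from {1,…,8} summing to 32 is 490.
P(sum = 32) = 490/32768 = 245/16384 ≈ 0.0150.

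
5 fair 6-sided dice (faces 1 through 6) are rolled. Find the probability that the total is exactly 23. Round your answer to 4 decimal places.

There are 6^5 = 7776 equally likely outcomes.
The number of ordered 5-tuples from {1,…,6} summing to 23 is 305.
P(sum = 23) = 305/7776 ≈ 0.0392.

0.0392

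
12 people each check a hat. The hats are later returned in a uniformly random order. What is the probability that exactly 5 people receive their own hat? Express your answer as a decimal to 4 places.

0.0031

Choose which 5 of the 12 are fixed: C(12,5) = 792 ways.
The remaining 7 must have no fixed point: D(7) = 1854.
P = 792·1854/479001600 = 103/33600 ≈ 0.0031.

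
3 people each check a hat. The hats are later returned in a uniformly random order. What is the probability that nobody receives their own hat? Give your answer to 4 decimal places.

This is the derangement probability: permutations of 3 with no fixed point.
D(3) = 3! · (1 − 1/1! + 1/2! − ··· + (−1)^3/3!) = 2.
P = 2/6 = 1/3 ≈ 0.3333.

0.3333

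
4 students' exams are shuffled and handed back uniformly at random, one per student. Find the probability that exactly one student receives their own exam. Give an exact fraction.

1/3

Choose which one is fixed: C(4,1) = 4 ways.
The remaining 3 must have no fixed point: D(3) = 2.
P = 4·2/24 = 1/3.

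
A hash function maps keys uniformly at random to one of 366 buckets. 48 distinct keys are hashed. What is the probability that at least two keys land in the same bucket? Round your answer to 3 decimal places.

0.960

It's easier to compute the probability that all 48 are distinct.
P(all distinct) = 366/366 · 365/366 · ··· · 319/366 ≈ 0.040.
So the probability of at least one match is 1 − 0.040 = 0.960.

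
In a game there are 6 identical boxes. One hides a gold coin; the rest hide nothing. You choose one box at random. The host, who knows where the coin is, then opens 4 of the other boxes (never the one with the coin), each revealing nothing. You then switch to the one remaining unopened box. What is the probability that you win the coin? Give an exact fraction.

5/6

Your original box holds the coin with probability 1/6, so the other 5 collectively hold it with probability 5/6.
The host can always find 4 empty boxes to open, so the reveals don't change that 5/6; it is now spread over the 1 remaining unopened box.
P(win by switching) = (5/6) · (1/1) = 5/6.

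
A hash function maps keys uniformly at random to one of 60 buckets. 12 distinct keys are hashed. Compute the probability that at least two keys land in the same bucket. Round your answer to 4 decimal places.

0.6921

It's easier to compute the probability that all 12 are distinct.
P(all distinct) = 60/60 · 59/60 · ··· · 49/60 ≈ 0.3079.
So the probability of at least one match is 1 − 0.3079 = 0.6921.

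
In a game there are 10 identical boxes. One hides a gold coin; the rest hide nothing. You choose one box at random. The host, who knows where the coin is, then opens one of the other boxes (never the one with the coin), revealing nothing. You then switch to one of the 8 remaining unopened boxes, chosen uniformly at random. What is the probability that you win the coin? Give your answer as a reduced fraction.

Your original box holds the coin with probability 1/10, so the other 9 collectively hold it with probability 9/10.
The host can always find an empty box to open, so this doesn't change that 9/10; it is now spread over the 8 remaining unopened boxes.
P(win by switching) = (9/10) · (1/8) = 9/80.

9/80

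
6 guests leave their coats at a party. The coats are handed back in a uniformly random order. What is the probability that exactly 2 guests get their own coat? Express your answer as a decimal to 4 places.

0.1875

Choose which 2 of the 6 are fixed: C(6,2) = 15 ways.
The remaining 4 must have no fixed point: D(4) = 9.
P = 15·9/720 = 3/16 ≈ 0.1875.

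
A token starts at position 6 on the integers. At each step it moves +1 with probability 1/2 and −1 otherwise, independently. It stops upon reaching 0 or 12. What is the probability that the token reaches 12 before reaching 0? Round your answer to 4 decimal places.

0.5000

With a fair step, P(i) = ½P(i−1) + ½P(i+1) with P(0)=0, P(12)=1 has the linear solution P(i) = i/12.
P(6) = 6/12 = 1/2 ≈ 0.5000.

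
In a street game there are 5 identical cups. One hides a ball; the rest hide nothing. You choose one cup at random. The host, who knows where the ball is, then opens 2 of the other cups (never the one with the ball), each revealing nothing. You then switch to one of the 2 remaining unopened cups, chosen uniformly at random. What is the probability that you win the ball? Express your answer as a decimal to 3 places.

Your original cup holds the ball with probability 1/5, so the other 4 collectively hold it with probability 4/5.
The host can always find 2 empty cups to open, so the reveals don't change that 4/5; it is now spread over the 2 remaining unopened cups.
P(win by switching) = (4/5) · (1/2) = 2/5 ≈ 0.400.

0.400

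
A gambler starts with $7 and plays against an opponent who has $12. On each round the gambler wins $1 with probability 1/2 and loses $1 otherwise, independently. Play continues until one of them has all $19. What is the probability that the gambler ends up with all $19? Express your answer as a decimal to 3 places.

0.368

With a fair step, P(i) = ½P(i−1) + ½P(i+1) with P(0)=0, P(19)=1 has the linear solution P(i) = i/19.
P(7) = 7/19 ≈ 0.368.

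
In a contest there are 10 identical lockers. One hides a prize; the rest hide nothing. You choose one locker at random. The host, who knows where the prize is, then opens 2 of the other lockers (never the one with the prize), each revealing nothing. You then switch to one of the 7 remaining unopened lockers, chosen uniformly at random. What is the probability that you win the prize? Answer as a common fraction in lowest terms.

9/70

Your original locker holds the prize with probability 1/10, so the other 9 collectively hold it with probability 9/10.
The host can always find 2 empty lockers to open, so the reveals don't change that 9/10; it is now spread over the 7 remaining unopened lockers.
P(win by switching) = (9/10) · (1/7) = 9/70.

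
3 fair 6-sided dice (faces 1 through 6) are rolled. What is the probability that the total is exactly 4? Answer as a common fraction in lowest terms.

There are 6^3 = 216 equally likely outcomes.
The number of ordered 3-tuples from {1,…,6} summing to 4 is 3.
P(sum = 4) = 3/216 = 1/72.

1/72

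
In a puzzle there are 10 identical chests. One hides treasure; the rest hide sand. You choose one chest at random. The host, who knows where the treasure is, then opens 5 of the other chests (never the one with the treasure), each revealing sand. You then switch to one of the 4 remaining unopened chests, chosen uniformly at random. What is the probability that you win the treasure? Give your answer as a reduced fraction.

Your original chest holds the treasure with probability 1/10, so the other 9 collectively hold it with probability 9/10.
The host can always find 5 empty chests to open, so the reveals don't change that 9/10; it is now spread over the 4 remaining unopened chests.
P(win by switching) = (9/10) · (1/4) = 9/40.

9/40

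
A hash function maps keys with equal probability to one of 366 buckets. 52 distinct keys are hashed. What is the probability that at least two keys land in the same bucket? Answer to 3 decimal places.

It's easier to compute the probability that all 52 are distinct.
P(all distinct) = 366/366 · 365/366 · ··· · 315/366 ≈ 0.022.
So the probability of at least one match is 1 − 0.022 = 0.978.

0.978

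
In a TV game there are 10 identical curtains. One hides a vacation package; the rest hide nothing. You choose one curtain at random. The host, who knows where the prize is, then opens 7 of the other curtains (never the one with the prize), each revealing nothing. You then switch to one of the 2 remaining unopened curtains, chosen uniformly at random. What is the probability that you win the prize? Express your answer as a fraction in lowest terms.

9/20

Your original curtain holds the prize with probability 1/10, so the other 9 collectively hold it with probability 9/10.
The host can always find 7 empty curtains to open, so the reveals don't change that 9/10; it is now spread over the 2 remaining unopened curtains.
P(win by switching) = (9/10) · (1/2) = 9/20.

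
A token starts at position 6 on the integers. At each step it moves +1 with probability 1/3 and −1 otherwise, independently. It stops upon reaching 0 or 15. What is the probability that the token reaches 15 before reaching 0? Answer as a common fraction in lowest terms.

Let r = q/p = (2/3)/(1/3) = 2. The recurrence P(i) = p·P(i+1) + q·P(i−1) with P(0)=0, P(15)=1 gives P(i) = (1 − r^i)/(1 − r^15).
P(6) = (1 − (2)^6) / (1 − (2)^15) = 9/4681.

9/4681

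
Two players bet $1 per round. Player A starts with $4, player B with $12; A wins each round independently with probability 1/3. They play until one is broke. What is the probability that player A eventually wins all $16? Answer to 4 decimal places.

Let r = q/p = (2/3)/(1/3) = 2. The recurrence P(i) = p·P(i+1) + q·P(i−1) with P(0)=0, P(16)=1 gives P(i) = (1 − r^i)/(1 − r^16).
P(4) = (1 − (2)^4) / (1 − (2)^16) = 1/4369 ≈ 0.0002.

0.0002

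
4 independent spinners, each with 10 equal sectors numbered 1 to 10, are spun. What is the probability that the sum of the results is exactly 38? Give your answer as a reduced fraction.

There are 10^4 = 10000 equally likely outcomes.
The number of ordered 4-tuples from {1,…,10} summing to 38 is 10.
P(sum = 38) = 10/10000 = 1/1000.

1/1000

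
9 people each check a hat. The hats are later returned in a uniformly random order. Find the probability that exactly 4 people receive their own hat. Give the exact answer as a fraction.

Choose which 4 of the 9 are fixed: C(9,4) = 126 ways.
The remaining 5 must have no fixed point: D(5) = 44.
P = 126·44/362880 = 11/720.

11/720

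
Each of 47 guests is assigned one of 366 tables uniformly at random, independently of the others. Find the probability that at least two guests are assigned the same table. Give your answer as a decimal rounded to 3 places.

It's easier to compute the probability that all 47 are distinct.
P(all distinct) = 366/366 · 365/366 · ··· · 320/366 ≈ 0.046.
So the probability of at least one match is 1 − 0.046 = 0.954.

0.954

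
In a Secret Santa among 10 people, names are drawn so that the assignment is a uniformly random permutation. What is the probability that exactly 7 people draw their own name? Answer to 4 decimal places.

0.0001

Choose which 7 of the 10 are fixed: C(10,7) = 120 ways.
The remaining 3 must have no fixed point: D(3) = 2.
P = 120·2/3628800 = 1/15120 ≈ 0.0001.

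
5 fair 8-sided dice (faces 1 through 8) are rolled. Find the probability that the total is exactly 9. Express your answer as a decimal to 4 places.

0.0021

There are 8^5 = 32768 equally likely outcomes.
The number of ordered 5-tuples from {1,…,8} summing to 9 is 70.
P(sum = 9) = 70/32768 = 35/16384 ≈ 0.0021.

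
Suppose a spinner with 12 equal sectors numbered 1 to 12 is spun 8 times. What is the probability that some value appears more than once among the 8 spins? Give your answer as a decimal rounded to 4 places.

P(all 8 different) = 12/12 · 11/12 · ··· · 5/12 ≈ 0.0464.
P(at least two equal) = 1 − 0.0464 = 0.9536.

0.9536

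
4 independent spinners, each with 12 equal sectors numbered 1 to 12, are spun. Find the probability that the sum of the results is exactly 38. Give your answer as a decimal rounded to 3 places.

0.014

There are 12^4 = 20736 equally likely outcomes.
The number of ordered 4-tuples from {1,…,12} summing to 38 is 286.
P(sum = 38) = 286/20736 = 143/10368 ≈ 0.014.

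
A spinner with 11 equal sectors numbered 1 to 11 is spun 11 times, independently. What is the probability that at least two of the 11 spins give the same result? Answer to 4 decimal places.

0.9999

P(all 11 different) = 11/11 · 10/11 · ··· · 1/11 ≈ 0.0001.
P(at least two equal) = 1 − 0.0001 = 0.9999.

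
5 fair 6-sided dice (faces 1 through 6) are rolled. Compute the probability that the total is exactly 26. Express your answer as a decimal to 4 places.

0.0090

There are 6^5 = 7776 equally likely outcomes.
The number of ordered 5-tuples from {1,…,6} summing to 26 is 70.
P(sum = 26) = 70/7776 = 35/3888 ≈ 0.0090.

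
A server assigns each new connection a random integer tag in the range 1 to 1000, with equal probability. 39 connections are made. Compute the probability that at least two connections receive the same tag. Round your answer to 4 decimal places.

It's easier to compute the probability that all 39 are distinct.
P(all distinct) = 1000/1000 · 999/1000 · ··· · 962/1000 ≈ 0.4720.
So the probability of at least one match is 1 − 0.4720 = 0.5280.

0.5280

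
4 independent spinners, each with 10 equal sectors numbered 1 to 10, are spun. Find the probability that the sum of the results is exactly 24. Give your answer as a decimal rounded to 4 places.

0.0633

There are 10^4 = 10000 equally likely outcomes.
The number of ordered 4-tuples from {1,…,10} summing to 24 is 633.
P(sum = 24) = 633/10000 ≈ 0.0633.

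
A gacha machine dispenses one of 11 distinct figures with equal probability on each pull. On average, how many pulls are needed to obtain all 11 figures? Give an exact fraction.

After i distinct types are collected, each trial gives a new one with probability (11−i)/11, so the expected wait for the next new type is 11/(11−i).
E = 11/11 + 11/10 + 11/9 + 11/8 + 11/7 + 11/6 + 11/5 + 11/4 + 11/3 + 11/2 + 11/1 = 83711/2520.

83711/2520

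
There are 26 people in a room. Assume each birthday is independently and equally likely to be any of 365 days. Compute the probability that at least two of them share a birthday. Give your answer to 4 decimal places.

It's easier to compute the probability that all 26 are distinct.
P(all distinct) = 365/365 · 364/365 · ··· · 340/365 ≈ 0.4018.
So the probability of at least one match is 1 − 0.4018 = 0.5982.

0.5982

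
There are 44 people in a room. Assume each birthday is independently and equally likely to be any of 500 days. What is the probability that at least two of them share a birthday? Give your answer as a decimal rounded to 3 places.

0.858

It's easier to compute the probability that all 44 are distinct.
P(all distinct) = 500/500 · 499/500 · ··· · 457/500 ≈ 0.142.
So the probability of at least one match is 1 − 0.142 = 0.858.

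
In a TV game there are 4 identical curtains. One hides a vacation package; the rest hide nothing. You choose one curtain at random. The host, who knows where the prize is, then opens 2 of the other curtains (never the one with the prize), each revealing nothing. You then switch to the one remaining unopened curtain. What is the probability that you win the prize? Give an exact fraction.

3/4

Your original curtain holds the prize with probability 1/4, so the other 3 collectively hold it with probability 3/4.
The host can always find 2 empty curtains to open, so the reveals don't change that 3/4; it is now spread over the 1 remaining unopened curtain.
P(win by switching) = (3/4) · (1/1) = 3/4.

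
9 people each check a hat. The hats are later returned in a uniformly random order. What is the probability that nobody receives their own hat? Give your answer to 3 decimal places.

0.368

This is the derangement probability: permutations of 9 with no fixed point.
D(9) = 9! · (1 − 1/1! + 1/2! − ··· + (−1)^9/9!) = 133496.
P = 133496/362880 = 16687/45360 ≈ 0.368.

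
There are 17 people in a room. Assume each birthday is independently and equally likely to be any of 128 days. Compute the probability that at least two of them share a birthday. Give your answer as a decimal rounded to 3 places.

It's easier to compute the probability that all 17 are distinct.
P(all distinct) = 128/128 · 127/128 · ··· · 112/128 ≈ 0.329.
So the probability of at least one match is 1 − 0.329 = 0.671.

0.671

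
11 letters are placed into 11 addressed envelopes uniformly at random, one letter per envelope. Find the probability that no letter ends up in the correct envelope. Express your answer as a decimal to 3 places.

0.368

This is the derangement probability: permutations of 11 with no fixed point.
D(11) = 11! · (1 − 1/1! + 1/2! − ··· + (−1)^11/11!) = 14684570.
P = 14684570/39916800 = 1468457/3991680 ≈ 0.368.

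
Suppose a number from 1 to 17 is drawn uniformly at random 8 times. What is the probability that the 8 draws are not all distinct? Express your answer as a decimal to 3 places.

0.859

P(all 8 different) = 17/17 · 16/17 · ··· · 10/17 ≈ 0.141.
P(at least two equal) = 1 − 0.141 = 0.859.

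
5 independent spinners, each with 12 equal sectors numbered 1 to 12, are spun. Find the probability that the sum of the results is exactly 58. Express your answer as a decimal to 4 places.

0.0001

There are 12^5 = 248832 equally likely outcomes.
The number of ordered 5-tuples from {1,…,12} summing to 58 is 15.
P(sum = 58) = 15/248832 = 5/82944 ≈ 0.0001.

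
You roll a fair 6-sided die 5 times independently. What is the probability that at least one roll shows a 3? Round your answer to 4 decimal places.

0.5981

P(no roll shows a 3) = (5/6)^5 ≈ 0.4019.
P(at least one) = 1 − 0.4019 = 0.5981.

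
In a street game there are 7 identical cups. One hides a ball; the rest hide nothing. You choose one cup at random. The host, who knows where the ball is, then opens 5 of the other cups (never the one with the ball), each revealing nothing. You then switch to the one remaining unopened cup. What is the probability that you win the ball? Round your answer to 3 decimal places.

0.857

Your original cup holds the ball with probability 1/7, so the other 6 collectively hold it with probability 6/7.
The host can always find 5 empty cups to open, so the reveals don't change that 6/7; it is now spread over the 1 remaining unopened cup.
P(win by switching) = (6/7) · (1/1) = 6/7 ≈ 0.857.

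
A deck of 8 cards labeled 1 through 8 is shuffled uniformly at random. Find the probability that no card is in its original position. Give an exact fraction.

2119/5760

This is the derangement probability: permutations of 8 with no fixed point.
D(8) = 8! · (1 − 1/1! + 1/2! − ··· + (−1)^8/8!) = 14833.
P = 14833/40320 = 2119/5760.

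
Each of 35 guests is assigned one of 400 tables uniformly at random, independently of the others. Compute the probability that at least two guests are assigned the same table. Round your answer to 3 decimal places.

0.784

It's easier to compute the probability that all 35 are distinct.
P(all distinct) = 400/400 · 399/400 · ··· · 366/400 ≈ 0.216.
So the probability of at least one match is 1 − 0.216 = 0.784.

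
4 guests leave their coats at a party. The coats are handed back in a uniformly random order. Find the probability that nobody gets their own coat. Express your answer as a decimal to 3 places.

0.375

This is the derangement probability: permutations of 4 with no fixed point.
D(4) = 4! · (1 − 1/1! + 1/2! − ··· + (−1)^4/4!) = 9.
P = 9/24 = 3/8 ≈ 0.375.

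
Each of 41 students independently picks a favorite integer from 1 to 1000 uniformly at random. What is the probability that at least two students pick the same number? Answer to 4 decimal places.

0.5645

It's easier to compute the probability that all 41 are distinct.
P(all distinct) = 1000/1000 · 999/1000 · ··· · 960/1000 ≈ 0.4355.
So the probability of at least one match is 1 − 0.4355 = 0.5645.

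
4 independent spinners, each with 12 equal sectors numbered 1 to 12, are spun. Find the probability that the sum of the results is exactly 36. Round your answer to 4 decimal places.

There are 12^4 = 20736 equally likely outcomes.
The number of ordered 4-tuples from {1,…,12} summing to 36 is 451.
P(sum = 36) = 451/20736 ≈ 0.0217.

0.0217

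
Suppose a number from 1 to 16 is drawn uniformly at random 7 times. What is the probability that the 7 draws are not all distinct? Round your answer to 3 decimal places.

0.785

P(all 7 different) = 16/16 · 15/16 · ··· · 10/16 ≈ 0.215.
P(at least two equal) = 1 − 0.215 = 0.785.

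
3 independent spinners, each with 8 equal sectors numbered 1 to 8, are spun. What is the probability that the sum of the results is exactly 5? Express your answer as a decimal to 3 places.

0.012

There are 8^3 = 512 equally likely outcomes.
The number of ordered 3-tuples from {1,…,8} summing to 5 is 6.
P(sum = 5) = 6/512 = 3/256 ≈ 0.012.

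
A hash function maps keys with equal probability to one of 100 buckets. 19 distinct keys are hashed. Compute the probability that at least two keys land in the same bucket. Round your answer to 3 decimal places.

0.839

It's easier to compute the probability that all 19 are distinct.
P(all distinct) = 100/100 · 99/100 · ··· · 82/100 ≈ 0.161.
So the probability of at least one match is 1 − 0.161 = 0.839.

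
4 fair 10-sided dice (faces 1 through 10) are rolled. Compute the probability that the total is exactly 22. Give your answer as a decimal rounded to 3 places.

There are 10^4 = 10000 equally likely outcomes.
The number of ordered 4-tuples from {1,…,10} summing to 22 is 670.
P(sum = 22) = 670/10000 = 67/1000 ≈ 0.067.

0.067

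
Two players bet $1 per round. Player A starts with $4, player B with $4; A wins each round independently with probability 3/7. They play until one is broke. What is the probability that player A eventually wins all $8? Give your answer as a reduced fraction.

Let r = q/p = (4/7)/(3/7) = 4/3. The recurrence P(i) = p·P(i+1) + q·P(i−1) with P(0)=0, P(8)=1 gives P(i) = (1 − r^i)/(1 − r^8).
P(4) = (1 − (4/3)^4) / (1 − (4/3)^8) = 81/337.

81/337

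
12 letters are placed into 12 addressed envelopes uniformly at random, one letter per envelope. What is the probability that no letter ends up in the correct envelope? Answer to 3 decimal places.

This is the derangement probability: permutations of 12 with no fixed point.
D(12) = 12! · (1 − 1/1! + 1/2! − ··· + (−1)^12/12!) = 176214841.
P = 176214841/479001600 = 16019531/43545600 ≈ 0.368.

0.368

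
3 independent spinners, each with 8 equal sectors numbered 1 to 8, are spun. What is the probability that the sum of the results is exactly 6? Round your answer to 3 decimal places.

0.020

There are 8^3 = 512 equally likely outcomes.
The number of ordered 3-tuples from {1,…,8} summing to 6 is 10.
P(sum = 6) = 10/512 = 5/256 ≈ 0.020.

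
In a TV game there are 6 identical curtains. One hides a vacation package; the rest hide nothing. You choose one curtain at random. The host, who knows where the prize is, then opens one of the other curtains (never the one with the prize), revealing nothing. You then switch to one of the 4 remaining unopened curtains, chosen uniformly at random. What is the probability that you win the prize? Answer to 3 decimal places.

Your original curtain holds the prize with probability 1/6, so the other 5 collectively hold it with probability 5/6.
The host can always find an empty curtain to open, so this doesn't change that 5/6; it is now spread over the 4 remaining unopened curtains.
P(win by switching) = (5/6) · (1/4) = 5/24 ≈ 0.208.

0.208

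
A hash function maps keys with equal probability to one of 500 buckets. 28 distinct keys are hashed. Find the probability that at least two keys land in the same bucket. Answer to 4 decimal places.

0.5371

It's easier to compute the probability that all 28 are distinct.
P(all distinct) = 500/500 · 499/500 · ··· · 473/500 ≈ 0.4629.
So the probability of at least one match is 1 − 0.4629 = 0.5371.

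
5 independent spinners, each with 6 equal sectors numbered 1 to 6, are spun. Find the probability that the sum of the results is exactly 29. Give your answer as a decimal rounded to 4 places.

There are 6^5 = 7776 equally likely outcomes.
The number of ordered 5-tuples from {1,…,6} summing to 29 is 5.
P(sum = 29) = 5/7776 ≈ 0.0006.

0.0006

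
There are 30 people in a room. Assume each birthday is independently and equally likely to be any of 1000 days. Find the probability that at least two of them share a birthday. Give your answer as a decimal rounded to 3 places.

It's easier to compute the probability that all 30 are distinct.
P(all distinct) = 1000/1000 · 999/1000 · ··· · 971/1000 ≈ 0.644.
So the probability of at least one match is 1 − 0.644 = 0.356.

0.356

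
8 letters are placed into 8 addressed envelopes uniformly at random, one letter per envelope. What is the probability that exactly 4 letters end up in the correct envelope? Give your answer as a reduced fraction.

1/64

Choose which 4 of the 8 are fixed: C(8,4) = 70 ways.
The remaining 4 must have no fixed point: D(4) = 9.
P = 70·9/40320 = 1/64.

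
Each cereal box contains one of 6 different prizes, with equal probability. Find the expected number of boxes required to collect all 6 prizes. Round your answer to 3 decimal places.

14.700

After i distinct types are collected, each trial gives a new one with probability (6−i)/6, so the expected wait for the next new type is 6/(6−i).
E = 6/6 + 6/5 + 6/4 + 6/3 + 6/2 + 6/1 = 147/10 ≈ 14.700.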